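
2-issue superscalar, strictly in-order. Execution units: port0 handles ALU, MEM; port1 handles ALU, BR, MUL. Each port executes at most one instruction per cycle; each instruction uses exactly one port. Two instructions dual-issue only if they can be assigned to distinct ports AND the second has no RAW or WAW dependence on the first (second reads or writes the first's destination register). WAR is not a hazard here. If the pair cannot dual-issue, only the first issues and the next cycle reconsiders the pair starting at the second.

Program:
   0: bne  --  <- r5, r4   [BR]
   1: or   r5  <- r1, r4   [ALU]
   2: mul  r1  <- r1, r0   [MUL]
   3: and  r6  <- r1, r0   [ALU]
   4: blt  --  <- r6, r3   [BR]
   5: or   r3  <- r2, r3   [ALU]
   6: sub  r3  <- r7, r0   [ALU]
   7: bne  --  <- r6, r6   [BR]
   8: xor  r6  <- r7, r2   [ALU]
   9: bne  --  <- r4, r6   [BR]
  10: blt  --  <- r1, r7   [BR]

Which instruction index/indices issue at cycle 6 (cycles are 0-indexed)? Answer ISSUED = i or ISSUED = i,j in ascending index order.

  cy0 -> i0+i1 (bne;or) pair
  cy1 -> i2 (mul) RAW r1
  cy2 -> i3 (and) RAW r6
  cy3 -> i4+i5 (blt;or) pair
  cy4 -> i6+i7 (sub;bne) pair
  cy5 -> i8 (xor) RAW r6
  cy6 -> i9 (bne) no-port BR/BR
  cy7 -> i10 (blt) tail

ISSUED = 9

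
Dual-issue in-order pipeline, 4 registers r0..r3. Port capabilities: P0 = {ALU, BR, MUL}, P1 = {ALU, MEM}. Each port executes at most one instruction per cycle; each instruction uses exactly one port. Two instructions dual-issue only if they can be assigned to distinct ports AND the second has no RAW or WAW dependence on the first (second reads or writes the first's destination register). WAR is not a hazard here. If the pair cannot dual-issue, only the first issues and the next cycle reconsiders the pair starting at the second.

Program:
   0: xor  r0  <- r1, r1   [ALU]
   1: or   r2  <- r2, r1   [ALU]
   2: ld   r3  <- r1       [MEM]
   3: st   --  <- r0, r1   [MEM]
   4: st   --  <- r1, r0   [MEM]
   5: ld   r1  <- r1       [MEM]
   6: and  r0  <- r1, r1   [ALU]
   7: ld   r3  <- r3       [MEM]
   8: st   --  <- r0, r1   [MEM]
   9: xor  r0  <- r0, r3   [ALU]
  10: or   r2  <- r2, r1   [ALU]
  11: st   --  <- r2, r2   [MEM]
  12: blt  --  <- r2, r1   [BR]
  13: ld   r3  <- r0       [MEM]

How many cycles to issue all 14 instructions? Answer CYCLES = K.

t=0 i0,i1:xor.ALU;or.ALU ; dual
t=1 i2:ld.MEM ; no-port MEM/MEM
t=2 i3:st.MEM ; no-port MEM/MEM
t=3 i4:st.MEM ; no-port MEM/MEM
t=4 i5:ld.MEM ; RAW r1
t=5 i6,i7:and.ALU;ld.MEM ; dual
t=6 i8,i9:st.MEM;xor.ALU ; dual
t=7 i10:or.ALU ; RAW r2
t=8 i11,i12:st.MEM;blt.BR ; dual
t=9 i13:ld.MEM ; tail

CYCLES = 10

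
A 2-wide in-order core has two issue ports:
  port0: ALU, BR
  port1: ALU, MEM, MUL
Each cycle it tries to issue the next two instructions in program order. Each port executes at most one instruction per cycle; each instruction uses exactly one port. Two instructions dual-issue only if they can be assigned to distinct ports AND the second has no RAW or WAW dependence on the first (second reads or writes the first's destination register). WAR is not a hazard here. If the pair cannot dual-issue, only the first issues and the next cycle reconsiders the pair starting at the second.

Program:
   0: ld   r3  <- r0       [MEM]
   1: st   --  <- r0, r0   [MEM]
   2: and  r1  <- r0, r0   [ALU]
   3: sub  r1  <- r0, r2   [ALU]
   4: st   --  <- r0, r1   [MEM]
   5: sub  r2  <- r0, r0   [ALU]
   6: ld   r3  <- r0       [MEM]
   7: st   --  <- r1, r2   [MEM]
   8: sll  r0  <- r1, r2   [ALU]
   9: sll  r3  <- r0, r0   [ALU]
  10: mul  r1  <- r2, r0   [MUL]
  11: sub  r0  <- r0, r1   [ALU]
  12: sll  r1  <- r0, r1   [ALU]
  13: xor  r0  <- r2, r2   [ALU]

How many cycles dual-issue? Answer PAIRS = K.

PAIRS = 5

  cy0 -> i0 (ld) no-port MEM/MEM
  cy1 -> i1+i2 (st and) 2-wide
  cy2 -> i3 (sub) RAW r1
  cy3 -> i4+i5 (st sub) 2-wide
  cy4 -> i6 (ld) no-port MEM/MEM
  cy5 -> i7+i8 (st sll) 2-wide
  cy6 -> i9+i10 (sll mul) 2-wide
  cy7 -> i11 (sub) RAW r0
  cy8 -> i12+i13 (sll xor) 2-wide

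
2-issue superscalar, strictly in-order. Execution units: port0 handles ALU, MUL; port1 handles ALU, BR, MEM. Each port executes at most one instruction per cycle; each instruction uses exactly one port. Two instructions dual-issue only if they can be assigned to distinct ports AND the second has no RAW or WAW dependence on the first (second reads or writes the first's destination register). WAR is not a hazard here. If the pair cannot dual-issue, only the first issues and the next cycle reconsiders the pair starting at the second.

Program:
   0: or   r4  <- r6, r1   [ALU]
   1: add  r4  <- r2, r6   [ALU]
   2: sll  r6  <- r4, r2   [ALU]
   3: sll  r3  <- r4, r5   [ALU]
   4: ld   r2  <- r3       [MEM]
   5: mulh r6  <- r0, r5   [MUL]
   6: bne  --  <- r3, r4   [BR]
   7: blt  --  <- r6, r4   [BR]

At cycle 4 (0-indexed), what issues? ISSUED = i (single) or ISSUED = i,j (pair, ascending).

ISSUED = 6

0. or.ALU @i0  | WAW r4
1. add.ALU @i1  | RAW r4
2. sll.ALU;sll.ALU @i2&i3  | dual
3. ld.MEM;mulh.MUL @i4&i5  | dual
4. bne.BR @i6  | no-port BR/BR
5. blt.BR @i7  | tail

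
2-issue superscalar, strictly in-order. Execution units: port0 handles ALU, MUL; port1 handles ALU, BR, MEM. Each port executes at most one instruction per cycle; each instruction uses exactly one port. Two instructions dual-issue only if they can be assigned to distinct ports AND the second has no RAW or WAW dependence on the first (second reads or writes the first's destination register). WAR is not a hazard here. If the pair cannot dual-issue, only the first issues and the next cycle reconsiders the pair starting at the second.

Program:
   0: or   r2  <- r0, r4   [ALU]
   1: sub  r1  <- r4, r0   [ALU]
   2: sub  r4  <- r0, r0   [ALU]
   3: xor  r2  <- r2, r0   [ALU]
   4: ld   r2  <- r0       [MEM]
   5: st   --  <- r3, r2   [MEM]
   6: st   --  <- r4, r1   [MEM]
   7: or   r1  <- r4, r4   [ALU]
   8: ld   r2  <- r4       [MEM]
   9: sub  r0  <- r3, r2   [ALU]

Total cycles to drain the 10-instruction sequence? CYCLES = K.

c0: i0+i1 or.ALU+sub.ALU  pair
c1: i2+i3 sub.ALU+xor.ALU  pair
c2: i4 ld.MEM  no-port MEM/MEM
c3: i5 st.MEM  no-port MEM/MEM
c4: i6+i7 st.MEM+or.ALU  pair
c5: i8 ld.MEM  RAW r2
c6: i9 sub.ALU  tail

CYCLES = 7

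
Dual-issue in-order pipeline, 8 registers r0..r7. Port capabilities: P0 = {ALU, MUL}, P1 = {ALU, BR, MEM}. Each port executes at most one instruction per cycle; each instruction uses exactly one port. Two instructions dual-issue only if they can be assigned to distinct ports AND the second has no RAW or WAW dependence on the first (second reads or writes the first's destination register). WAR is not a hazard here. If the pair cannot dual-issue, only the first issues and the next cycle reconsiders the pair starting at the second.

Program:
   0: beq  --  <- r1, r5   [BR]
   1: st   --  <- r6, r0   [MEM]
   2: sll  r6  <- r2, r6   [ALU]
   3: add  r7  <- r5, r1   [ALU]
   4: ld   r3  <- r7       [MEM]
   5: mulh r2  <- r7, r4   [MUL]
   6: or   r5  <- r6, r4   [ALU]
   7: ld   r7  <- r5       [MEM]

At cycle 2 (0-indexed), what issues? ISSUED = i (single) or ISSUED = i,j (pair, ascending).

ISSUED = 3

  cy0 -> i0 (beq) no-port BR/MEM
  cy1 -> i1&i2 (st/sll) 2-wide
  cy2 -> i3 (add) RAW r7
  cy3 -> i4&i5 (ld/mulh) 2-wide
  cy4 -> i6 (or) RAW r5
  cy5 -> i7 (ld) tail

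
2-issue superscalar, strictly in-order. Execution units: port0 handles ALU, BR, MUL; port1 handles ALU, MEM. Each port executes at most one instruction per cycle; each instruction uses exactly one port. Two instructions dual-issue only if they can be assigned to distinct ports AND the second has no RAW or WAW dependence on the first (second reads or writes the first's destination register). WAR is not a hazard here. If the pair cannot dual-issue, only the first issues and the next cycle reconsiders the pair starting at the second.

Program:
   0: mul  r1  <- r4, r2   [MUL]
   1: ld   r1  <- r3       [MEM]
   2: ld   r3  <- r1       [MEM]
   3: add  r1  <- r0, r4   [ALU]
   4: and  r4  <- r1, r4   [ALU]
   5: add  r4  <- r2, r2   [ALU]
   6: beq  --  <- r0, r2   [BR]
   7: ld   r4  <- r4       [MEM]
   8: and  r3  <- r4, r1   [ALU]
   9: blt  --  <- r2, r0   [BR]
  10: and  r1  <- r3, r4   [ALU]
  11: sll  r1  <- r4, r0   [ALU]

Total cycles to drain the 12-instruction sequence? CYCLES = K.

t=0 i0:mul.MUL ; WAW r1
t=1 i1:ld.MEM ; no-port MEM/MEM
t=2 i2/i3:ld.MEM;add.ALU ; dual
t=3 i4:and.ALU ; WAW r4
t=4 i5/i6:add.ALU;beq.BR ; dual
t=5 i7:ld.MEM ; RAW r4
t=6 i8/i9:and.ALU;blt.BR ; dual
t=7 i10:and.ALU ; WAW r1
t=8 i11:sll.ALU ; tail

CYCLES = 9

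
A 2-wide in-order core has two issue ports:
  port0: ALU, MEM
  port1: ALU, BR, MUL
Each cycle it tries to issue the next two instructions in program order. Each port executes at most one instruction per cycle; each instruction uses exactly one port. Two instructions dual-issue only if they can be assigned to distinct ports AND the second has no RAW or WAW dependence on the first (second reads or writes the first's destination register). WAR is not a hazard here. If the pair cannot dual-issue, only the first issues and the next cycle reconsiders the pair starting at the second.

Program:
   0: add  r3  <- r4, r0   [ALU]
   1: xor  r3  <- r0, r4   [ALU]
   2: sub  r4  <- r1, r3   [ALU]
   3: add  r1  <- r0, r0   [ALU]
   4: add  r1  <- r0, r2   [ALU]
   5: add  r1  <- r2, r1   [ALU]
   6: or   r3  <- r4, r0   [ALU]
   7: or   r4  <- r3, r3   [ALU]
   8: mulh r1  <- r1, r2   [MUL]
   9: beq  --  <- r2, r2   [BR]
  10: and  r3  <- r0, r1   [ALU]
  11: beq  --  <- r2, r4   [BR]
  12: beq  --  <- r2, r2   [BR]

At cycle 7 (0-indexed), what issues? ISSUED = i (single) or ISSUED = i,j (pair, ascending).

ISSUED = 11

t=0 i0:add.ALU ; WAW r3
t=1 i1:xor.ALU ; RAW r3
t=2 i2&i3:sub.ALU/add.ALU ; pair
t=3 i4:add.ALU ; RAW+WAW r1
t=4 i5&i6:add.ALU/or.ALU ; pair
t=5 i7&i8:or.ALU/mulh.MUL ; pair
t=6 i9&i10:beq.BR/and.ALU ; pair
t=7 i11:beq.BR ; no-port BR/BR
t=8 i12:beq.BR ; tail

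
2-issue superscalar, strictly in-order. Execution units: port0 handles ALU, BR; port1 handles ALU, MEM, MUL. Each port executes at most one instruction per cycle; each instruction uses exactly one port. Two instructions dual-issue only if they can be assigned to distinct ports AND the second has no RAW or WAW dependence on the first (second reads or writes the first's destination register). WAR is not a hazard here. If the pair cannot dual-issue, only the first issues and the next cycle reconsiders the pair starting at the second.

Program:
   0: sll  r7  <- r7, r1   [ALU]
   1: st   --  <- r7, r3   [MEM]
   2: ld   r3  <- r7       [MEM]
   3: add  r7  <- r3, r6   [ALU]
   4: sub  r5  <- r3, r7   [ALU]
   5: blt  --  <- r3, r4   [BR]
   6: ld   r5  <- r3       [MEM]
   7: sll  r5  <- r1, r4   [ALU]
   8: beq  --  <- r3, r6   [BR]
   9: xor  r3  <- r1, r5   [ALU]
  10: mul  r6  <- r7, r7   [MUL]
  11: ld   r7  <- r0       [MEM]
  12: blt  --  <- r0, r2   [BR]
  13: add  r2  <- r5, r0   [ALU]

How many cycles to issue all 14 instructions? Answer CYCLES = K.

CYCLES = 10

  cy0 -> i0 (sll.ALU) RAW r7
  cy1 -> i1 (st.MEM) no-port MEM/MEM
  cy2 -> i2 (ld.MEM) RAW r3
  cy3 -> i3 (add.ALU) RAW r7
  cy4 -> i4,i5 (sub.ALU/blt.BR) dual
  cy5 -> i6 (ld.MEM) WAW r5
  cy6 -> i7,i8 (sll.ALU/beq.BR) dual
  cy7 -> i9,i10 (xor.ALU/mul.MUL) dual
  cy8 -> i11,i12 (ld.MEM/blt.BR) dual
  cy9 -> i13 (add.ALU) tail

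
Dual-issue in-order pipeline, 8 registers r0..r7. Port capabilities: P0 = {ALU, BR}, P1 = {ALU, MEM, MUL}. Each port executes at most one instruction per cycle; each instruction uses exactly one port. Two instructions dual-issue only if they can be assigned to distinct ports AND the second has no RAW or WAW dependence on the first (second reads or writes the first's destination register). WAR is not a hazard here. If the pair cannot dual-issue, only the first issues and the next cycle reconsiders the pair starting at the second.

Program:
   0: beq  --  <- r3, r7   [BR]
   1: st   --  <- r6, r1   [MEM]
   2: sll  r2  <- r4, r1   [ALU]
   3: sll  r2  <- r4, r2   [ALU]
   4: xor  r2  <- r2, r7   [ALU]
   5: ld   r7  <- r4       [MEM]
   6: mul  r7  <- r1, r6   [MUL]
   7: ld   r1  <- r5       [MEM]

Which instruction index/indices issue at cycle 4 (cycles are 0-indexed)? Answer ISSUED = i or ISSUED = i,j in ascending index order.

  cy0 -> i0/i1 (beq+st) 2-wide
  cy1 -> i2 (sll) RAW+WAW r2
  cy2 -> i3 (sll) RAW+WAW r2
  cy3 -> i4/i5 (xor+ld) 2-wide
  cy4 -> i6 (mul) no-port MUL/MEM
  cy5 -> i7 (ld) tail

ISSUED = 6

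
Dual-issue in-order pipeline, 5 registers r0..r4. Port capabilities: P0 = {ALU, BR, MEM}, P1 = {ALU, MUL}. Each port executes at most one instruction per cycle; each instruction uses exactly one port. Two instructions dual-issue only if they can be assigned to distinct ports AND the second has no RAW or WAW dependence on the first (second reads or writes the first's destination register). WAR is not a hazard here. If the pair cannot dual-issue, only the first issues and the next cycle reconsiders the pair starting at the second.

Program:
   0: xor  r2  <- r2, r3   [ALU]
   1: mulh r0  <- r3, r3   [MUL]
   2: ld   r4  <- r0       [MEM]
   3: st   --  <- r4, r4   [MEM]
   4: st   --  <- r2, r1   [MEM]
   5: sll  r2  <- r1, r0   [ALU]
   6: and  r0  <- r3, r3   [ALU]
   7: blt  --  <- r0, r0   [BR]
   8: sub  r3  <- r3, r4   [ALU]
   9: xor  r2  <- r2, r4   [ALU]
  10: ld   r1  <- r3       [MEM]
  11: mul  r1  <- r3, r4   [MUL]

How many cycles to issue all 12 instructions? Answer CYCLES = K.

CYCLES = 8

c0: i0&i1 xor;mulh  2-wide
c1: i2 ld  no-port MEM/MEM
c2: i3 st  no-port MEM/MEM
c3: i4&i5 st;sll  2-wide
c4: i6 and  RAW r0
c5: i7&i8 blt;sub  2-wide
c6: i9&i10 xor;ld  2-wide
c7: i11 mul  tail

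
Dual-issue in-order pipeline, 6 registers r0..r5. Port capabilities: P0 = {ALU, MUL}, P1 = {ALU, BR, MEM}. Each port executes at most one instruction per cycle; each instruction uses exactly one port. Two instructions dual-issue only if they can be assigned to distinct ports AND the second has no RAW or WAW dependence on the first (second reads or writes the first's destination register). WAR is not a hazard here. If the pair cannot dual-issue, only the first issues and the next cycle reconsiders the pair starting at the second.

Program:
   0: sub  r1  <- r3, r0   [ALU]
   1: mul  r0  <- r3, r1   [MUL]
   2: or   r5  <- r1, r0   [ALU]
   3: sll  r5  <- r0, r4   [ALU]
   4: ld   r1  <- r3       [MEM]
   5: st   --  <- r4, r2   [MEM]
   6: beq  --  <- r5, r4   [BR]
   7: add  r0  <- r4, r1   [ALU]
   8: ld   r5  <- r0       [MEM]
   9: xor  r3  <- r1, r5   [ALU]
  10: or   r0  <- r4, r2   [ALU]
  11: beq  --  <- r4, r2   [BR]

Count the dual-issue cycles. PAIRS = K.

PAIRS = 3

[0] i0  sub  -- RAW r1
[1] i1  mul  -- RAW r0
[2] i2  or  -- WAW r5
[3] i3&i4  sll/ld  -- 2-wide
[4] i5  st  -- no-port MEM/BR
[5] i6&i7  beq/add  -- 2-wide
[6] i8  ld  -- RAW r5
[7] i9&i10  xor/or  -- 2-wide
[8] i11  beq  -- tail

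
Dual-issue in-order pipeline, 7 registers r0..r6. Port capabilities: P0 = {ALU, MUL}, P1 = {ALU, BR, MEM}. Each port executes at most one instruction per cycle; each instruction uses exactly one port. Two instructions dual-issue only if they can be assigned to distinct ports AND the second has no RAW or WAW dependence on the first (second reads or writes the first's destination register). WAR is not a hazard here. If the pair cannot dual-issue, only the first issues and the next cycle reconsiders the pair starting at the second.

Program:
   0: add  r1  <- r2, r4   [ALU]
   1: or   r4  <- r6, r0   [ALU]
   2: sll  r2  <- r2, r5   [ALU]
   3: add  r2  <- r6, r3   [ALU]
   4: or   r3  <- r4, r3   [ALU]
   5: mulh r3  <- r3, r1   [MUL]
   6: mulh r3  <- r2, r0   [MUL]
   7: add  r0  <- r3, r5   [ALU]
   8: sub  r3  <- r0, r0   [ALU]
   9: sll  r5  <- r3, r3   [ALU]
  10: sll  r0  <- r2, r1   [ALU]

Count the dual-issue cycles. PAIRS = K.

PAIRS = 3

  cy0 -> i0,i1 (add.ALU or.ALU) dual
  cy1 -> i2 (sll.ALU) WAW r2
  cy2 -> i3,i4 (add.ALU or.ALU) dual
  cy3 -> i5 (mulh.MUL) no-port MUL/MUL
  cy4 -> i6 (mulh.MUL) RAW r3
  cy5 -> i7 (add.ALU) RAW r0
  cy6 -> i8 (sub.ALU) RAW r3
  cy7 -> i9,i10 (sll.ALU sll.ALU) dual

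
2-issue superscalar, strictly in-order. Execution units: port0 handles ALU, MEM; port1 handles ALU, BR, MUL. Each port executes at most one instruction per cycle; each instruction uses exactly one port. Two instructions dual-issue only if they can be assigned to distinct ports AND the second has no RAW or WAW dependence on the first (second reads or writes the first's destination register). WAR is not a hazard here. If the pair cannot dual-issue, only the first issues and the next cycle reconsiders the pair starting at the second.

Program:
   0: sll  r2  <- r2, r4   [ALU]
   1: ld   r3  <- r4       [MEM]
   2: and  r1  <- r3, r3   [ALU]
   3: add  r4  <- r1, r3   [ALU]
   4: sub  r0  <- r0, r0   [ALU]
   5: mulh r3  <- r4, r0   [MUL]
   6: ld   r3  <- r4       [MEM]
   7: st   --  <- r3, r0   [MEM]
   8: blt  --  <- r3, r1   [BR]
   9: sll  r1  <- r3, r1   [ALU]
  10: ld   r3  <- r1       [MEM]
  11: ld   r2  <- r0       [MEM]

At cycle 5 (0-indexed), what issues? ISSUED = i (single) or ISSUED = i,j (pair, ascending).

ISSUED = 7,8

  cy0 -> i0/i1 (sll.ALU;ld.MEM) 2-wide
  cy1 -> i2 (and.ALU) RAW r1
  cy2 -> i3/i4 (add.ALU;sub.ALU) 2-wide
  cy3 -> i5 (mulh.MUL) WAW r3
  cy4 -> i6 (ld.MEM) no-port MEM/MEM
  cy5 -> i7/i8 (st.MEM;blt.BR) 2-wide
  cy6 -> i9 (sll.ALU) RAW r1
  cy7 -> i10 (ld.MEM) no-port MEM/MEM
  cy8 -> i11 (ld.MEM) tail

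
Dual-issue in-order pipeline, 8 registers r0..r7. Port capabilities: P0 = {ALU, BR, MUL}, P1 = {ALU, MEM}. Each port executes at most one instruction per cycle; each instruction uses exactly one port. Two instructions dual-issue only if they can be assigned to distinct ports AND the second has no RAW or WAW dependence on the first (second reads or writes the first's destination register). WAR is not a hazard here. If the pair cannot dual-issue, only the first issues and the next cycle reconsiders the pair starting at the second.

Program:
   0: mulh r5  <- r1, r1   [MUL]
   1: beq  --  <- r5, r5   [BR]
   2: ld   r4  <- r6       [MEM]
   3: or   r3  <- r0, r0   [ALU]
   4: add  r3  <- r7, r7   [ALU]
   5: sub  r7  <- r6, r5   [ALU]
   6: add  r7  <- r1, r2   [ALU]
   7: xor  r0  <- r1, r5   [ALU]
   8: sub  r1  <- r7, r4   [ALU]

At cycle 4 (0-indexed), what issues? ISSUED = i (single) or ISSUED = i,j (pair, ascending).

t=0 i0:mulh ; no-port MUL/BR
t=1 i1&i2:beq;ld ; 2-wide
t=2 i3:or ; WAW r3
t=3 i4&i5:add;sub ; 2-wide
t=4 i6&i7:add;xor ; 2-wide
t=5 i8:sub ; tail

ISSUED = 6,7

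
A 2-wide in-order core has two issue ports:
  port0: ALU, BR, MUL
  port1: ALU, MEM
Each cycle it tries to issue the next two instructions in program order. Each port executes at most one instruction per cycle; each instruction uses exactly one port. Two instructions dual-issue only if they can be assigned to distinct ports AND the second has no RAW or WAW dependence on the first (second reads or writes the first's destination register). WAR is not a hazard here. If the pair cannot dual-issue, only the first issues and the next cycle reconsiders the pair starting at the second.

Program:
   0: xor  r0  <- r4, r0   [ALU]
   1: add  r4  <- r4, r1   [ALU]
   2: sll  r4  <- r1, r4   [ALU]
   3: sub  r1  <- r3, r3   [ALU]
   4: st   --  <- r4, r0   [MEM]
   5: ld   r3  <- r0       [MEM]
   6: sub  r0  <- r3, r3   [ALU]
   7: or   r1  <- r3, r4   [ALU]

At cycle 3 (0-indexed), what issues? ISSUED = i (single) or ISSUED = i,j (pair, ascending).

t=0 i0,i1:xor.ALU/add.ALU ; 2-wide
t=1 i2,i3:sll.ALU/sub.ALU ; 2-wide
t=2 i4:st.MEM ; no-port MEM/MEM
t=3 i5:ld.MEM ; RAW r3
t=4 i6,i7:sub.ALU/or.ALU ; 2-wide

ISSUED = 5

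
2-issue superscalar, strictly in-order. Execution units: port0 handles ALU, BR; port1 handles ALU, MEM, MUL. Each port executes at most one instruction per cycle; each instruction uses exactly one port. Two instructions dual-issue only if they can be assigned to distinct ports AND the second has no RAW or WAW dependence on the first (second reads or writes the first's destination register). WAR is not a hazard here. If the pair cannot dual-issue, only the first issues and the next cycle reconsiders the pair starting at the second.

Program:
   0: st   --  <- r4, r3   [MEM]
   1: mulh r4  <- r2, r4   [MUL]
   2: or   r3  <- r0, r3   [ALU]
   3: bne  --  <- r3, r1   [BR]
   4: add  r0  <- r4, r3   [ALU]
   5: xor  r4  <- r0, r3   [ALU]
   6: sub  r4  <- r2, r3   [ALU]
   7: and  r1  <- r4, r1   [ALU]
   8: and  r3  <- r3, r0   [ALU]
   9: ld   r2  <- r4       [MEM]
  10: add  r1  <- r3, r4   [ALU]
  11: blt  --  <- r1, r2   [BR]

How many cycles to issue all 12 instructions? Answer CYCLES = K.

c0: i0 st  no-port MEM/MUL
c1: i1+i2 mulh;or  2-wide
c2: i3+i4 bne;add  2-wide
c3: i5 xor  WAW r4
c4: i6 sub  RAW r4
c5: i7+i8 and;and  2-wide
c6: i9+i10 ld;add  2-wide
c7: i11 blt  tail

CYCLES = 8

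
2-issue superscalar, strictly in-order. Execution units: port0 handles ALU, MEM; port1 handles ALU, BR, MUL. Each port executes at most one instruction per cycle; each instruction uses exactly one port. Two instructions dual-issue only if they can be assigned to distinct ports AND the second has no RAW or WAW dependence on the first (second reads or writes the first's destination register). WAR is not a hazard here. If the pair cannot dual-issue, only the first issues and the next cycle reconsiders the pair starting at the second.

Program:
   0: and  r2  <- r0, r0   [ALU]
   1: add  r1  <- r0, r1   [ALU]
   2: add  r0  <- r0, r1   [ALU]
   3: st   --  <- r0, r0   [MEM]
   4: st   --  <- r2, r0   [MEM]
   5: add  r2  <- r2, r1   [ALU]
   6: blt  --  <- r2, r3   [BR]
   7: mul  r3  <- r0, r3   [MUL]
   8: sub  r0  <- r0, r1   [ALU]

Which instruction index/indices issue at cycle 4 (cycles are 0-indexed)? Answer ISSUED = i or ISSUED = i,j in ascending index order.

#0 head=0: and+add i0,i1 2-wide
#1 head=2: add i2 RAW r0
#2 head=3: st i3 no-port MEM/MEM
#3 head=4: st+add i4,i5 2-wide
#4 head=6: blt i6 no-port BR/MUL
#5 head=7: mul+sub i7,i8 2-wide

ISSUED = 6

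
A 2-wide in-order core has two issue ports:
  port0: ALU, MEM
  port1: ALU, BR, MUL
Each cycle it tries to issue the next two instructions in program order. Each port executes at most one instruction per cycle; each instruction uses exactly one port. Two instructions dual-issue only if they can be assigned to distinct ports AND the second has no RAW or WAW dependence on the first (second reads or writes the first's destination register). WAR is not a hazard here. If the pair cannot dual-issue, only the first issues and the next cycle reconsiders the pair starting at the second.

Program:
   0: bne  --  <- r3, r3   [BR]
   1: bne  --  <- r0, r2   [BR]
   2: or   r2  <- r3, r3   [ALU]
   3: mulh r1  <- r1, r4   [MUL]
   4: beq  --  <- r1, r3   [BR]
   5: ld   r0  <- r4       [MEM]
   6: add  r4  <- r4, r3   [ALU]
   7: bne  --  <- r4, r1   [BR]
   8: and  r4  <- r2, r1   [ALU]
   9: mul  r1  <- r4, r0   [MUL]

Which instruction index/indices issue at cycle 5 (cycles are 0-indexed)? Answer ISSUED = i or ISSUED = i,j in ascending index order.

ISSUED = 7,8

t=0 i0:bne.BR ; no-port BR/BR
t=1 i1,i2:bne.BR+or.ALU ; pair
t=2 i3:mulh.MUL ; no-port MUL/BR
t=3 i4,i5:beq.BR+ld.MEM ; pair
t=4 i6:add.ALU ; RAW r4
t=5 i7,i8:bne.BR+and.ALU ; pair
t=6 i9:mul.MUL ; tail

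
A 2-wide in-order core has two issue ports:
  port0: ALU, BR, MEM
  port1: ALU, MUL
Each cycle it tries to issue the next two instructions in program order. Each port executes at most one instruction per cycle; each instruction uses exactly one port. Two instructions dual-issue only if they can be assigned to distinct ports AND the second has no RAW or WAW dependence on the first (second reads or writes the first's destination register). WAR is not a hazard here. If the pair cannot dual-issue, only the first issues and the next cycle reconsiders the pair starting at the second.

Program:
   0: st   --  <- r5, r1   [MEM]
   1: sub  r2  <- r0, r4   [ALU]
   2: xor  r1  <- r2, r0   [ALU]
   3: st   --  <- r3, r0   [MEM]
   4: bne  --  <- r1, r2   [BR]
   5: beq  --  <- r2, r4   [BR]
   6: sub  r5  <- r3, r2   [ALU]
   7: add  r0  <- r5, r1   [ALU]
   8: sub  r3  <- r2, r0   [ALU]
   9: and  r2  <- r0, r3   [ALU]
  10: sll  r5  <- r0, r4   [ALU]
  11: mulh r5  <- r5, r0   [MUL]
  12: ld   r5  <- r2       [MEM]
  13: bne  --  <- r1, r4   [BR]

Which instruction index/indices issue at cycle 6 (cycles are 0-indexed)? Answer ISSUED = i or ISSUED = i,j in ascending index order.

ISSUED = 9,10

c0: i0+i1 st.MEM/sub.ALU  2-wide
c1: i2+i3 xor.ALU/st.MEM  2-wide
c2: i4 bne.BR  no-port BR/BR
c3: i5+i6 beq.BR/sub.ALU  2-wide
c4: i7 add.ALU  RAW r0
c5: i8 sub.ALU  RAW r3
c6: i9+i10 and.ALU/sll.ALU  2-wide
c7: i11 mulh.MUL  WAW r5
c8: i12 ld.MEM  no-port MEM/BR
c9: i13 bne.BR  tail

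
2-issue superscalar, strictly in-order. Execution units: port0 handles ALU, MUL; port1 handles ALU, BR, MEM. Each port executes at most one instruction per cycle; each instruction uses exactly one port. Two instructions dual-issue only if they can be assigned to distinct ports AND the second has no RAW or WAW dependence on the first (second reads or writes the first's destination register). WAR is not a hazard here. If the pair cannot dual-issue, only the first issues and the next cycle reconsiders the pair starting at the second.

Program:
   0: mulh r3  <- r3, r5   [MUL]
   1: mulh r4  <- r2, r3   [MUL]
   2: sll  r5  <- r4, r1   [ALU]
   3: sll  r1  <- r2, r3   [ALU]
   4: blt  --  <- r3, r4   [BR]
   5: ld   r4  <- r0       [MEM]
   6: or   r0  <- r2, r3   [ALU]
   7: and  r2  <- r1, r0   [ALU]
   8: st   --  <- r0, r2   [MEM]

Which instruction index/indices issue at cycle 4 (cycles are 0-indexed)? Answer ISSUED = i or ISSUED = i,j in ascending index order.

[0] i0  mulh  -- no-port MUL/MUL
[1] i1  mulh  -- RAW r4
[2] i2&i3  sll/sll  -- pair
[3] i4  blt  -- no-port BR/MEM
[4] i5&i6  ld/or  -- pair
[5] i7  and  -- RAW r2
[6] i8  st  -- tail

ISSUED = 5,6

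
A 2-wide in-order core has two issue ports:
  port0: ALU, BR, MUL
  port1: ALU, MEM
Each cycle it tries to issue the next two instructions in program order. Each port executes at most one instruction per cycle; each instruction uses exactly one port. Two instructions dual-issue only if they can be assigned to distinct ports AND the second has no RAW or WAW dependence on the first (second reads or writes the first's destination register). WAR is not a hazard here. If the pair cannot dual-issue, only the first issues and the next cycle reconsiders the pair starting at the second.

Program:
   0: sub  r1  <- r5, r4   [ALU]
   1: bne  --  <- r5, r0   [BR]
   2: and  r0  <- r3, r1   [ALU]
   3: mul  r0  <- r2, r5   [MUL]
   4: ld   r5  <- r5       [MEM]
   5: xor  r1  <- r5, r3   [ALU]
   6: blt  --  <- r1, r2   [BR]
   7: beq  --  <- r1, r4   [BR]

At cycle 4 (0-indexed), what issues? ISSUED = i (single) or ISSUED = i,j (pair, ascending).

ISSUED = 6

c0: i0&i1 sub/bne  2-wide
c1: i2 and  WAW r0
c2: i3&i4 mul/ld  2-wide
c3: i5 xor  RAW r1
c4: i6 blt  no-port BR/BR
c5: i7 beq  tail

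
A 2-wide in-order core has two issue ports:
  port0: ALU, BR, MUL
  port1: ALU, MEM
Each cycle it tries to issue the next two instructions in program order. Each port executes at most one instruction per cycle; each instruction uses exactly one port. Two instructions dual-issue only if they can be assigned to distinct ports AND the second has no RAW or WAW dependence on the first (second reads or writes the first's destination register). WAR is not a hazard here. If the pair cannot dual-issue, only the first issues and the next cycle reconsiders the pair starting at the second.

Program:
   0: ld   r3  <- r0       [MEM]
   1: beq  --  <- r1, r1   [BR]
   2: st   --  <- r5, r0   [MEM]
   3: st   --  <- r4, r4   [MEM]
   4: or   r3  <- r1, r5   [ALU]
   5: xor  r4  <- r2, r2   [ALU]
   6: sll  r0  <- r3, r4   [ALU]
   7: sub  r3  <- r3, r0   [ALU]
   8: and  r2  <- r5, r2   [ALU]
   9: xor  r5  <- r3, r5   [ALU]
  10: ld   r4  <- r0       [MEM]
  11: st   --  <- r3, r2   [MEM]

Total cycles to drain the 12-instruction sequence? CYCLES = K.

CYCLES = 8

  cy0 -> i0/i1 (ld/beq) dual
  cy1 -> i2 (st) no-port MEM/MEM
  cy2 -> i3/i4 (st/or) dual
  cy3 -> i5 (xor) RAW r4
  cy4 -> i6 (sll) RAW r0
  cy5 -> i7/i8 (sub/and) dual
  cy6 -> i9/i10 (xor/ld) dual
  cy7 -> i11 (st) tail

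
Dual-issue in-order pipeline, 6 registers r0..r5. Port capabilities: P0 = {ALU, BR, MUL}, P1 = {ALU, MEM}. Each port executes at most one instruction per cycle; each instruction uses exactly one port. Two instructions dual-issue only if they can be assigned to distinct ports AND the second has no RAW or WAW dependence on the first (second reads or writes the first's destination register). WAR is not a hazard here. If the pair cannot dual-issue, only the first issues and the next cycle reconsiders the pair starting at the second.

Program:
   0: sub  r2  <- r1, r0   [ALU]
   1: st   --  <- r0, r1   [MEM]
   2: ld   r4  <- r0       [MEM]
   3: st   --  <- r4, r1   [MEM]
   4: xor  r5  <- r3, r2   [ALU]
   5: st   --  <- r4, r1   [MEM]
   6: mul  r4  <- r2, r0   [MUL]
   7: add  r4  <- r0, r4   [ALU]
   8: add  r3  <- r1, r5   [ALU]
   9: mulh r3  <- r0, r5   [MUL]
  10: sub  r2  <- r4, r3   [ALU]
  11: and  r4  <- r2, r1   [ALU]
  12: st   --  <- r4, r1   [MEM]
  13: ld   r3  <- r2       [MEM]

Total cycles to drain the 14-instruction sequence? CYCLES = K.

[0] i0/i1  sub.ALU+st.MEM  -- dual
[1] i2  ld.MEM  -- no-port MEM/MEM
[2] i3/i4  st.MEM+xor.ALU  -- dual
[3] i5/i6  st.MEM+mul.MUL  -- dual
[4] i7/i8  add.ALU+add.ALU  -- dual
[5] i9  mulh.MUL  -- RAW r3
[6] i10  sub.ALU  -- RAW r2
[7] i11  and.ALU  -- RAW r4
[8] i12  st.MEM  -- no-port MEM/MEM
[9] i13  ld.MEM  -- tail

CYCLES = 10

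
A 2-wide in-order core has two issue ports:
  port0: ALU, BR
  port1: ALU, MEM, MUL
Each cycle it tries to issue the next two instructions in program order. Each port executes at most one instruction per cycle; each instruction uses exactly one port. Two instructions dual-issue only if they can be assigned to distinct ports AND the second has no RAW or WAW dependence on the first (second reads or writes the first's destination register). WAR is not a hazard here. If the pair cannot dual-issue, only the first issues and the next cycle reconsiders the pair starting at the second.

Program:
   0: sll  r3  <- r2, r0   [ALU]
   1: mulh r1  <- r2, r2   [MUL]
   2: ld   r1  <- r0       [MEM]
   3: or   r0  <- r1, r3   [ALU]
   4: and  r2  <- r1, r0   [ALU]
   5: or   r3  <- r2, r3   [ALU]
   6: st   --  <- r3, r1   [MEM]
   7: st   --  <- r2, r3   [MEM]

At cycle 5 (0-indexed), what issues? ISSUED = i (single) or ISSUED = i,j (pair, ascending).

t=0 i0+i1:sll+mulh ; 2-wide
t=1 i2:ld ; RAW r1
t=2 i3:or ; RAW r0
t=3 i4:and ; RAW r2
t=4 i5:or ; RAW r3
t=5 i6:st ; no-port MEM/MEM
t=6 i7:st ; tail

ISSUED = 6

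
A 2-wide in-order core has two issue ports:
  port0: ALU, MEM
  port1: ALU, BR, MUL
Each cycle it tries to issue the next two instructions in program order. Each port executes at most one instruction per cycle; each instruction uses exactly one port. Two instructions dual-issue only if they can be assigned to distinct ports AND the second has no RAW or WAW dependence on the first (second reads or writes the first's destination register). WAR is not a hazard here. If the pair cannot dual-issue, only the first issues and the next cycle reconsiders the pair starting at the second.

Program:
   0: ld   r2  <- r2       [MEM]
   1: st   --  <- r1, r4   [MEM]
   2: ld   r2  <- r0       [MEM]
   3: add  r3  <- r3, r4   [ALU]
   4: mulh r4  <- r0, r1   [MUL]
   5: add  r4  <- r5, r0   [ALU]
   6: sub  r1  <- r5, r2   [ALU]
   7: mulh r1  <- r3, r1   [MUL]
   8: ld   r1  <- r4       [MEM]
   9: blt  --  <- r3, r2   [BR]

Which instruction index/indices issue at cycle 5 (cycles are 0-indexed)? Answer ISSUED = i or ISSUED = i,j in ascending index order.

#0 head=0: ld.MEM i0 no-port MEM/MEM
#1 head=1: st.MEM i1 no-port MEM/MEM
#2 head=2: ld.MEM+add.ALU i2/i3 dual
#3 head=4: mulh.MUL i4 WAW r4
#4 head=5: add.ALU+sub.ALU i5/i6 dual
#5 head=7: mulh.MUL i7 WAW r1
#6 head=8: ld.MEM+blt.BR i8/i9 dual

ISSUED = 7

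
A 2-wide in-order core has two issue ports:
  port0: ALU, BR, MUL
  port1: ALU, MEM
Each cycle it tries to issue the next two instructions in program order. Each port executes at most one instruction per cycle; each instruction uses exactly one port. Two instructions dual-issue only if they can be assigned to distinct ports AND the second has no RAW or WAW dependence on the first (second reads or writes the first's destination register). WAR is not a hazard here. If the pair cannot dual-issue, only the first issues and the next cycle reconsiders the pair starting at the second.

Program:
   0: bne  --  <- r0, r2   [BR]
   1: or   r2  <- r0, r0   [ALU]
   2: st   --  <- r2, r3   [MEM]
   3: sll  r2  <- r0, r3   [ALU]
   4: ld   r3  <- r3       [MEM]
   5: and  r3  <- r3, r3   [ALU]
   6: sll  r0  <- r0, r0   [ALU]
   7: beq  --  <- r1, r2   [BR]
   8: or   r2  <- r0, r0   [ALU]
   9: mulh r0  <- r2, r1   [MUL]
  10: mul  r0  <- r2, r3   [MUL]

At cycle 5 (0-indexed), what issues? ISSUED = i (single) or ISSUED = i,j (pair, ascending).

ISSUED = 9

#0 head=0: bne+or i0,i1 dual
#1 head=2: st+sll i2,i3 dual
#2 head=4: ld i4 RAW+WAW r3
#3 head=5: and+sll i5,i6 dual
#4 head=7: beq+or i7,i8 dual
#5 head=9: mulh i9 no-port MUL/MUL
#6 head=10: mul i10 tail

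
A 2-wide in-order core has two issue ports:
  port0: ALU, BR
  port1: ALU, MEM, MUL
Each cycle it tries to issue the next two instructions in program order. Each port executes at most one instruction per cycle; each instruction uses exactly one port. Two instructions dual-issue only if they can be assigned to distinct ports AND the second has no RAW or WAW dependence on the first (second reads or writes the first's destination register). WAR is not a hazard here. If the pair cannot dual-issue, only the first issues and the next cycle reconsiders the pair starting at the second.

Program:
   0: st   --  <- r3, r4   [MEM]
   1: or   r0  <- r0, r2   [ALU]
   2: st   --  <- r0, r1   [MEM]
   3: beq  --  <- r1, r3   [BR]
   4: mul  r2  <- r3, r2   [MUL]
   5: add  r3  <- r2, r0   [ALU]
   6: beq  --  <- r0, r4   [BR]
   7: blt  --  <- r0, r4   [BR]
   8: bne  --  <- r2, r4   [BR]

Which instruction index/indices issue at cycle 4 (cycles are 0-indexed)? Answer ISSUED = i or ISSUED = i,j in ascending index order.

ISSUED = 7

#0 head=0: st+or i0/i1 2-wide
#1 head=2: st+beq i2/i3 2-wide
#2 head=4: mul i4 RAW r2
#3 head=5: add+beq i5/i6 2-wide
#4 head=7: blt i7 no-port BR/BR
#5 head=8: bne i8 tail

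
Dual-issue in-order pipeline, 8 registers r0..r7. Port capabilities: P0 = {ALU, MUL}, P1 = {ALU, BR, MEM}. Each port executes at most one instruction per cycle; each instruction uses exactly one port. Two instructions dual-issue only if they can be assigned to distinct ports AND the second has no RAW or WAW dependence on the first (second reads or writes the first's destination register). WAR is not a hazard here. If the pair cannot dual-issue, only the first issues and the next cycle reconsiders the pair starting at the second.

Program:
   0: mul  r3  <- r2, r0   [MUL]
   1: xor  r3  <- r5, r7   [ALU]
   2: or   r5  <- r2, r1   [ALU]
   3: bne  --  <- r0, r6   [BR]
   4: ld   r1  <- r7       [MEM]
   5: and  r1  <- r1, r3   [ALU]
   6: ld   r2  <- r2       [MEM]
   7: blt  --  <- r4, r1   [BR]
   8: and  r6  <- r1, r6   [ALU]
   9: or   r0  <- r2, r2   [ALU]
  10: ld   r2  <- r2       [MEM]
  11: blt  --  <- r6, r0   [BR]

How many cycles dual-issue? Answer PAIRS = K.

PAIRS = 4

  cy0 -> i0 (mul) WAW r3
  cy1 -> i1&i2 (xor;or) 2-wide
  cy2 -> i3 (bne) no-port BR/MEM
  cy3 -> i4 (ld) RAW+WAW r1
  cy4 -> i5&i6 (and;ld) 2-wide
  cy5 -> i7&i8 (blt;and) 2-wide
  cy6 -> i9&i10 (or;ld) 2-wide
  cy7 -> i11 (blt) tail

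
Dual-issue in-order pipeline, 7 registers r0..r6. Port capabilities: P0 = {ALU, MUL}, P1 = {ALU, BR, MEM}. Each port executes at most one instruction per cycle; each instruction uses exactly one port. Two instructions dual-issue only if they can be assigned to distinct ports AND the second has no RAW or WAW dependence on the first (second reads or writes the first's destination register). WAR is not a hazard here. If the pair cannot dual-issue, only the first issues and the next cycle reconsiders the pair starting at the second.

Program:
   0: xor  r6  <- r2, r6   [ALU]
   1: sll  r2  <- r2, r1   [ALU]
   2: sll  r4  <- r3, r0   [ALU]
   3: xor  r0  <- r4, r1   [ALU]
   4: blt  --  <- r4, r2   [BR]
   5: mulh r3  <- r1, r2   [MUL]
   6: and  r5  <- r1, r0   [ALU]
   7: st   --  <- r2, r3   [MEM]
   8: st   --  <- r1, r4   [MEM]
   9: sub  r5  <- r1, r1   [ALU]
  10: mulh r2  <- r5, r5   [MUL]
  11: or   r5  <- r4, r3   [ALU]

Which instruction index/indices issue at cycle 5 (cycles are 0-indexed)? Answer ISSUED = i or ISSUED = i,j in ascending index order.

c0: i0&i1 xor sll  2-wide
c1: i2 sll  RAW r4
c2: i3&i4 xor blt  2-wide
c3: i5&i6 mulh and  2-wide
c4: i7 st  no-port MEM/MEM
c5: i8&i9 st sub  2-wide
c6: i10&i11 mulh or  2-wide

ISSUED = 8,9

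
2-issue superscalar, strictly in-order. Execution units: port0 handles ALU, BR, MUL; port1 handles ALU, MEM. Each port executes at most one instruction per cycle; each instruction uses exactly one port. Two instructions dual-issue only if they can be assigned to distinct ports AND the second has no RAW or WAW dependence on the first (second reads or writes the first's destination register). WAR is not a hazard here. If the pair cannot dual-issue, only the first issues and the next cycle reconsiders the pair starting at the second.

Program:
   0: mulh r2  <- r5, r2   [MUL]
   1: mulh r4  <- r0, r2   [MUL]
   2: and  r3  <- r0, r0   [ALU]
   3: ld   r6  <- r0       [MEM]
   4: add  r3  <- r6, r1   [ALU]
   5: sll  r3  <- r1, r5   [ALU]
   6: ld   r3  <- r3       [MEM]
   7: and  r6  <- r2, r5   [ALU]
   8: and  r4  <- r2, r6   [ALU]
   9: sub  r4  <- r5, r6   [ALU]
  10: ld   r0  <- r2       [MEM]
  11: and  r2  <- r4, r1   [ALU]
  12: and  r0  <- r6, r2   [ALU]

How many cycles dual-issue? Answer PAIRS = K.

0. mulh @i0  | no-port MUL/MUL
1. mulh+and @i1,i2  | 2-wide
2. ld @i3  | RAW r6
3. add @i4  | WAW r3
4. sll @i5  | RAW+WAW r3
5. ld+and @i6,i7  | 2-wide
6. and @i8  | WAW r4
7. sub+ld @i9,i10  | 2-wide
8. and @i11  | RAW r2
9. and @i12  | tail

PAIRS = 3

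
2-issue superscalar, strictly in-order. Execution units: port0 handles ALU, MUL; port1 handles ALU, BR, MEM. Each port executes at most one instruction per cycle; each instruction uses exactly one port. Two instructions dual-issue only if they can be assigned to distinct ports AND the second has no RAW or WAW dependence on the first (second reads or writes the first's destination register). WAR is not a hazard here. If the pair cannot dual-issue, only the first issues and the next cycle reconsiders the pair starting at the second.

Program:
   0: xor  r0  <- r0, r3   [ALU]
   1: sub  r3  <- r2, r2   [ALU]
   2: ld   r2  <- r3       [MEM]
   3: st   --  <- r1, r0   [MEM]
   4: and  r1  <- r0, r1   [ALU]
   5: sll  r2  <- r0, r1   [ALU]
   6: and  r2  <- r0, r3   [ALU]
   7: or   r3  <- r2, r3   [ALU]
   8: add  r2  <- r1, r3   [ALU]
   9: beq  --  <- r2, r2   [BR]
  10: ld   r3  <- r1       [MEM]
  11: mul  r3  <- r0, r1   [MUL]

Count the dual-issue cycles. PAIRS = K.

PAIRS = 2

  cy0 -> i0+i1 (xor/sub) 2-wide
  cy1 -> i2 (ld) no-port MEM/MEM
  cy2 -> i3+i4 (st/and) 2-wide
  cy3 -> i5 (sll) WAW r2
  cy4 -> i6 (and) RAW r2
  cy5 -> i7 (or) RAW r3
  cy6 -> i8 (add) RAW r2
  cy7 -> i9 (beq) no-port BR/MEM
  cy8 -> i10 (ld) WAW r3
  cy9 -> i11 (mul) tail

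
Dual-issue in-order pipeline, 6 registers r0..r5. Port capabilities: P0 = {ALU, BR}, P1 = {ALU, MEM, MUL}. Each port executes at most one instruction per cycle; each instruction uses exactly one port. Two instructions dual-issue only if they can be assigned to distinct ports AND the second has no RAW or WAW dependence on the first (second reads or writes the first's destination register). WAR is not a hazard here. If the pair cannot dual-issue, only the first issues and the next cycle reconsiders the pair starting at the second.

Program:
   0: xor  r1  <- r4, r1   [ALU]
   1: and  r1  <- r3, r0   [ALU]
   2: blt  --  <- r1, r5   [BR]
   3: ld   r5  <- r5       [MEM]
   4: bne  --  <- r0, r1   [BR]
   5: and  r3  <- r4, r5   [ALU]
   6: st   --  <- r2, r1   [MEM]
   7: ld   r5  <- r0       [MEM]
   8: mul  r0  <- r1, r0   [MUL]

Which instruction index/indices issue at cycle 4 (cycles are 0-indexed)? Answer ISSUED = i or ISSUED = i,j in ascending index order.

ISSUED = 6

0. xor @i0  | WAW r1
1. and @i1  | RAW r1
2. blt;ld @i2&i3  | 2-wide
3. bne;and @i4&i5  | 2-wide
4. st @i6  | no-port MEM/MEM
5. ld @i7  | no-port MEM/MUL
6. mul @i8  | tail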